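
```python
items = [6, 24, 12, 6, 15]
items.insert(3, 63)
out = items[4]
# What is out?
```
Trace:
  items=[6, 24, 12, 6, 15]
  items=[6, 24, 12, 63, 6, 15]
  items=[6, 24, 12, 63, 6, 15], out=6

Final answer: 6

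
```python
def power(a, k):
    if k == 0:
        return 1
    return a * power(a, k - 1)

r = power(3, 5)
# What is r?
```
Call trace:
power(a=3, k=5)
  power(a=3, k=4)
    power(a=3, k=3)
      power(a=3, k=2)
        power(a=3, k=1)
          power(a=3, k=0)
          -> return 1
        -> return 3
      -> return 9
    -> return 27
  -> return 81
-> return 243

Final answer: 243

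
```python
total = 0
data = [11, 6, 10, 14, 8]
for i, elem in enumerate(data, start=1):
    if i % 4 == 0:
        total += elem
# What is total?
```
Trace:
  total=0
  total=0, i=1, elem=11
  total=0, i=2, elem=6
  total=0, i=3, elem=10
  total=14, i=4, elem=14
  total=14, i=5, elem=8

Final answer: 14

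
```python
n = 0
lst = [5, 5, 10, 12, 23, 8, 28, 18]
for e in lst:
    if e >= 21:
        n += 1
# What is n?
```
Trace:
  n=0
  n=0, e=5
  n=0, e=5
  n=0, e=10
  n=0, e=12
  n=1, e=23
  n=1, e=8
  n=2, e=28
  n=2, e=18

Final answer: 2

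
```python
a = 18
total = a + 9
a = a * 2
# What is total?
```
Trace:
  a=18
  a=18, total=27
  a=36, total=27

Final answer: 27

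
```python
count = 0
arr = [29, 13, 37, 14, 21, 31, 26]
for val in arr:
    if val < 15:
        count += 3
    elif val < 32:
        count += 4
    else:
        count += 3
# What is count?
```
Trace:
  count=0
  count=4, val=29
  count=7, val=13
  count=10, val=37
  count=13, val=14
  count=17, val=21
  count=21, val=31
  count=25, val=26

Final answer: 25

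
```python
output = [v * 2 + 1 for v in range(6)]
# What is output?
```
Trace:
  v=0
  v=1
  v=2
  v=3
  v=4
  v=5
  output=[1, 3, 5, 7, 9, 11]

Final answer: [1, 3, 5, 7, 9, 11]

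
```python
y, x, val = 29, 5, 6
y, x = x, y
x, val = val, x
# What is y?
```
Trace:
  y=29, x=5, val=6
  y=5, x=29, val=6
  y=5, x=6, val=29

Final answer: 5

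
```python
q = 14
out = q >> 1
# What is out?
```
Trace:
  q=14
  q=14, out=7

Final answer: 7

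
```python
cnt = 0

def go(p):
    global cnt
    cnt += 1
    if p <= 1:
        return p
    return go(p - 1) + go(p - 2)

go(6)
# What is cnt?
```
Call trace (a repeated sub-call is expanded the first time; later identical calls just restate its return value):
go(p=6)
  go(p=5)
    go(p=4)
      go(p=3)
        go(p=2)
          go(p=1)
          -> return 1
          go(p=0)
          -> return 0
        -> return 1
        go(p=1)
        -> return 1
      -> return 2
      go(p=2) -> return 1  (same call as traced above)
    -> return 3
    go(p=3) -> return 2  (same call as traced above)
  -> return 5
  go(p=4) -> return 3  (same call as traced above)
-> return 8

cnt is incremented once per call, so count the calls in each subtree. Let C(p) = number of calls made by go(p).
C(0) = C(1) = 1 (base case, no recursion); C(p) = 1 + C(p - 1) + C(p - 2) otherwise.
C(2) = 1 + C(1) + C(0) = 1 + 1 + 1 = 3
C(3) = 1 + C(2) + C(1) = 1 + 3 + 1 = 5
C(4) = 1 + C(3) + C(2) = 1 + 5 + 3 = 9
C(5) = 1 + C(4) + C(3) = 1 + 9 + 5 = 15
C(6) = 1 + C(5) + C(4) = 1 + 15 + 9 = 25
cnt = C(6) = 25

Final answer: 25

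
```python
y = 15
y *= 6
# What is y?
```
Trace:
  y=15
  y=90

Final answer: 90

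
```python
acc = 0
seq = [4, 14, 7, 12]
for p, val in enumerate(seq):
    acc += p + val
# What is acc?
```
Trace:
  acc=0
  acc=4, p=0, val=4
  acc=19, p=1, val=14
  acc=28, p=2, val=7
  acc=43, p=3, val=12

Final answer: 43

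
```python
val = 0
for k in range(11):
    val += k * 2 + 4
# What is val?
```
Trace:
  val=0
  val=4, k=0
  val=10, k=1
  val=18, k=2
  val=28, k=3
  val=40, k=4
  val=54, k=5
  val=70, k=6
  val=88, k=7
  val=108, k=8
  val=130, k=9
  val=154, k=10

Final answer: 154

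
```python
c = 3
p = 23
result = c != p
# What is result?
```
Trace:
  c=3
  c=3, p=23
  c=3, p=23, result=True

Final answer: True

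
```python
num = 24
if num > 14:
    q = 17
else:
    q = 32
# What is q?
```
Trace:
  num=24
  num=24, q=17

Final answer: 17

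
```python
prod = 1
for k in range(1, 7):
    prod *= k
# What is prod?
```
Trace:
  prod=1
  prod=1, k=1
  prod=2, k=2
  prod=6, k=3
  prod=24, k=4
  prod=120, k=5
  prod=720, k=6

Final answer: 720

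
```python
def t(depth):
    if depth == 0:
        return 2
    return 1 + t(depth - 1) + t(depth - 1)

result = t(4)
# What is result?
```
Call trace (a repeated sub-call is expanded the first time; later identical calls just restate its return value):
t(depth=4)
  t(depth=3)
    t(depth=2)
      t(depth=1)
        t(depth=0)
        -> return 2
        t(depth=0)
        -> return 2
      -> return 5
      t(depth=1) -> return 5  (same call as traced above)
    -> return 11
    t(depth=2) -> return 11  (same call as traced above)
  -> return 23
  t(depth=3) -> return 23  (same call as traced above)
-> return 47

Final answer: 47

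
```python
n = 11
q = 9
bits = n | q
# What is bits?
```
Trace:
  n=11
  n=11, q=9
  n=11, q=9, bits=11

Final answer: 11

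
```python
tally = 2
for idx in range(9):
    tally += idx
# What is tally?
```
Trace:
  tally=2
  tally=2, idx=0
  tally=3, idx=1
  tally=5, idx=2
  tally=8, idx=3
  tally=12, idx=4
  tally=17, idx=5
  tally=23, idx=6
  tally=30, idx=7
  tally=38, idx=8

Final answer: 38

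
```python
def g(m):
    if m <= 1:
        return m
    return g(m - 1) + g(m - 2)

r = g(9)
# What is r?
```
Call trace (a repeated sub-call is expanded the first time; later identical calls just restate its return value):
g(m=9)
  g(m=8)
    g(m=7)
      g(m=6)
        g(m=5)
          g(m=4)
            g(m=3)
              g(m=2)
                g(m=1)
                -> return 1
                g(m=0)
                -> return 0
              -> return 1
              g(m=1)
              -> return 1
            -> return 2
            g(m=2) -> return 1  (same call as traced above)
          -> return 3
          g(m=3) -> return 2  (same call as traced above)
        -> return 5
        g(m=4) -> return 3  (same call as traced above)
      -> return 8
      g(m=5) -> return 5  (same call as traced above)
    -> return 13
    g(m=6) -> return 8  (same call as traced above)
  -> return 21
  g(m=7) -> return 13  (same call as traced above)
-> return 34

Final answer: 34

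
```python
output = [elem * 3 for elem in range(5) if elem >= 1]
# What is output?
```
Trace:
  elem=0
  elem=1
  elem=2
  elem=3
  elem=4
  output=[3, 6, 9, 12]

Final answer: [3, 6, 9, 12]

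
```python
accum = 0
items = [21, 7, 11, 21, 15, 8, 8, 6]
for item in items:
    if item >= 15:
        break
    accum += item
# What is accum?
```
Trace:
  accum=0
  accum=0, item=21

Final answer: 0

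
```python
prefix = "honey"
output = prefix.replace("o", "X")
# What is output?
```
Trace:
  prefix='honey'
  prefix='honey', output='hXney'

Final answer: 'hXney'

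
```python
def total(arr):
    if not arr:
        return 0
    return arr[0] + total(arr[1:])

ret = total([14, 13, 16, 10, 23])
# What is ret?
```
Call trace:
total(arr=[14, 13, 16, 10, 23])
  total(arr=[13, 16, 10, 23])
    total(arr=[16, 10, 23])
      total(arr=[10, 23])
        total(arr=[23])
          total(arr=[])
          -> return 0
        -> return 23
      -> return 33
    -> return 49
  -> return 62
-> return 76

Final answer: 76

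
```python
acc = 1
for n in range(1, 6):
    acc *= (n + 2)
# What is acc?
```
Trace:
  acc=1
  acc=3, n=1
  acc=12, n=2
  acc=60, n=3
  acc=360, n=4
  acc=2520, n=5

Final answer: 2520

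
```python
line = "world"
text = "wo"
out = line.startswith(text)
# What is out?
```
Trace:
  line='world'
  line='world', text='wo'
  line='world', text='wo', out=True

Final answer: True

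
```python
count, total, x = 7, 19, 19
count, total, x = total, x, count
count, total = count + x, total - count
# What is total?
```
Trace:
  count=7, total=19, x=19
  count=19, total=19, x=7
  count=26, total=0, x=7

Final answer: 0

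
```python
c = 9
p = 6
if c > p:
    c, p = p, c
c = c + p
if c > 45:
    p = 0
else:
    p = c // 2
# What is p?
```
Trace:
  c=9
  c=9, p=6
  c=6, p=9
  c=15, p=9
  c=15, p=7

Final answer: 7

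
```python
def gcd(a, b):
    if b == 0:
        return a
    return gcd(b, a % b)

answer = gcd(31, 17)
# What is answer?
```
Call trace:
gcd(a=31, b=17)
  gcd(a=17, b=14)
    gcd(a=14, b=3)
      gcd(a=3, b=2)
        gcd(a=2, b=1)
          gcd(a=1, b=0)
          -> return 1
        -> return 1
      -> return 1
    -> return 1
  -> return 1
-> return 1

Final answer: 1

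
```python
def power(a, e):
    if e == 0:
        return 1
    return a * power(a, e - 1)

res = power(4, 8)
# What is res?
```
Call trace:
power(a=4, e=8)
  power(a=4, e=7)
    power(a=4, e=6)
      power(a=4, e=5)
        power(a=4, e=4)
          power(a=4, e=3)
            power(a=4, e=2)
              power(a=4, e=1)
                power(a=4, e=0)
                -> return 1
              -> return 4
            -> return 16
          -> return 64
        -> return 256
      -> return 1024
    -> return 4096
  -> return 16384
-> return 65536

Final answer: 65536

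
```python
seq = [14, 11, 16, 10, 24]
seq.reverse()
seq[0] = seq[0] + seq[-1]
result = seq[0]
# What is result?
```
Trace:
  seq=[14, 11, 16, 10, 24]
  seq=[24, 10, 16, 11, 14]
  seq=[38, 10, 16, 11, 14]
  seq=[38, 10, 16, 11, 14], result=38

Final answer: 38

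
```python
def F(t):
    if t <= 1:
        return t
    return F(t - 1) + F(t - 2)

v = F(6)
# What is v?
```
Call trace (a repeated sub-call is expanded the first time; later identical calls just restate its return value):
F(t=6)
  F(t=5)
    F(t=4)
      F(t=3)
        F(t=2)
          F(t=1)
          -> return 1
          F(t=0)
          -> return 0
        -> return 1
        F(t=1)
        -> return 1
      -> return 2
      F(t=2) -> return 1  (same call as traced above)
    -> return 3
    F(t=3) -> return 2  (same call as traced above)
  -> return 5
  F(t=4) -> return 3  (same call as traced above)
-> return 8

Final answer: 8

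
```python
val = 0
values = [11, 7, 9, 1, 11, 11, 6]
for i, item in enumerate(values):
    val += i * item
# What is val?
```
Trace:
  val=0
  val=0, i=0, item=11
  val=7, i=1, item=7
  val=25, i=2, item=9
  val=28, i=3, item=1
  val=72, i=4, item=11
  val=127, i=5, item=11
  val=163, i=6, item=6

Final answer: 163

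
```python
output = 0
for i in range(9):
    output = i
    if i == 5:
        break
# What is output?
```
Trace:
  output=0
  output=0, i=0
  output=1, i=1
  output=2, i=2
  output=3, i=3
  output=4, i=4
  output=5, i=5

Final answer: 5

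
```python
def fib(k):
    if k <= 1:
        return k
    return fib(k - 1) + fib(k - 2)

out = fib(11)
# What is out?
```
Call trace (a repeated sub-call is expanded the first time; later identical calls just restate its return value):
fib(k=11)
  fib(k=10)
    fib(k=9)
      fib(k=8)
        fib(k=7)
          fib(k=6)
            fib(k=5)
              fib(k=4)
                fib(k=3)
                  fib(k=2)
                    fib(k=1)
                    -> return 1
                    fib(k=0)
                    -> return 0
                  -> return 1
                  fib(k=1)
                  -> return 1
                -> return 2
                fib(k=2) -> return 1  (same call as traced above)
              -> return 3
              fib(k=3) -> return 2  (same call as traced above)
            -> return 5
            fib(k=4) -> return 3  (same call as traced above)
          -> return 8
          fib(k=5) -> return 5  (same call as traced above)
        -> return 13
        fib(k=6) -> return 8  (same call as traced above)
      -> return 21
      fib(k=7) -> return 13  (same call as traced above)
    -> return 34
    fib(k=8) -> return 21  (same call as traced above)
  -> return 55
  fib(k=9) -> return 34  (same call as traced above)
-> return 89

Final answer: 89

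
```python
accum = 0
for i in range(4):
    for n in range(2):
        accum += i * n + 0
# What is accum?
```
Trace:
  accum=0
  accum=0, i=0, n=0
  accum=0, i=0, n=1
  accum=0, i=1, n=0
  accum=1, i=1, n=1
  accum=1, i=2, n=0
  accum=3, i=2, n=1
  accum=3, i=3, n=0
  accum=6, i=3, n=1

Final answer: 6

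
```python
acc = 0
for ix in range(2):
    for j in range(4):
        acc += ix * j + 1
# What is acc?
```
Trace:
  acc=0
  acc=1, ix=0, j=0
  acc=2, ix=0, j=1
  acc=3, ix=0, j=2
  acc=4, ix=0, j=3
  acc=5, ix=1, j=0
  acc=7, ix=1, j=1
  acc=10, ix=1, j=2
  acc=14, ix=1, j=3

Final answer: 14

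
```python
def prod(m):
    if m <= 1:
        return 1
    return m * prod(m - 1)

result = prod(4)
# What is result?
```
Call trace:
prod(m=4)
  prod(m=3)
    prod(m=2)
      prod(m=1)
      -> return 1
    -> return 2
  -> return 6
-> return 24

Final answer: 24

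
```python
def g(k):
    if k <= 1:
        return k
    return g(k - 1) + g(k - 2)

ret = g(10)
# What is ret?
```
Call trace (a repeated sub-call is expanded the first time; later identical calls just restate its return value):
g(k=10)
  g(k=9)
    g(k=8)
      g(k=7)
        g(k=6)
          g(k=5)
            g(k=4)
              g(k=3)
                g(k=2)
                  g(k=1)
                  -> return 1
                  g(k=0)
                  -> return 0
                -> return 1
                g(k=1)
                -> return 1
              -> return 2
              g(k=2) -> return 1  (same call as traced above)
            -> return 3
            g(k=3) -> return 2  (same call as traced above)
          -> return 5
          g(k=4) -> return 3  (same call as traced above)
        -> return 8
        g(k=5) -> return 5  (same call as traced above)
      -> return 13
      g(k=6) -> return 8  (same call as traced above)
    -> return 21
    g(k=7) -> return 13  (same call as traced above)
  -> return 34
  g(k=8) -> return 21  (same call as traced above)
-> return 55

Final answer: 55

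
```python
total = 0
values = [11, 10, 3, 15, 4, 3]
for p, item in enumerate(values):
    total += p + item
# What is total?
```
Trace:
  total=0
  total=11, p=0, item=11
  total=22, p=1, item=10
  total=27, p=2, item=3
  total=45, p=3, item=15
  total=53, p=4, item=4
  total=61, p=5, item=3

Final answer: 61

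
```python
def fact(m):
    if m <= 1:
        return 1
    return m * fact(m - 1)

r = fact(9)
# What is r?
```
Call trace:
fact(m=9)
  fact(m=8)
    fact(m=7)
      fact(m=6)
        fact(m=5)
          fact(m=4)
            fact(m=3)
              fact(m=2)
                fact(m=1)
                -> return 1
              -> return 2
            -> return 6
          -> return 24
        -> return 120
      -> return 720
    -> return 5040
  -> return 40320
-> return 362880

Final answer: 362880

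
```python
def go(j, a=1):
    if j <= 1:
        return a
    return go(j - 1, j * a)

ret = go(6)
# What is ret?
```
Call trace:
go(j=6, a=1)
  go(j=5, a=6)
    go(j=4, a=30)
      go(j=3, a=120)
        go(j=2, a=360)
          go(j=1, a=720)
          -> return 720
        -> return 720
      -> return 720
    -> return 720
  -> return 720
-> return 720

Final answer: 720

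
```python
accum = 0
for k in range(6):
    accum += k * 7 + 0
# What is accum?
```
Trace:
  accum=0
  accum=0, k=0
  accum=7, k=1
  accum=21, k=2
  accum=42, k=3
  accum=70, k=4
  accum=105, k=5

Final answer: 105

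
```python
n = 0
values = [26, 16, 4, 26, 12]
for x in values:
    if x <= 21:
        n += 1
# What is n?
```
Trace:
  n=0
  n=0, x=26
  n=1, x=16
  n=2, x=4
  n=2, x=26
  n=3, x=12

Final answer: 3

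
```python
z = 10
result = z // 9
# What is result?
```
Trace:
  z=10
  z=10, result=1

Final answer: 1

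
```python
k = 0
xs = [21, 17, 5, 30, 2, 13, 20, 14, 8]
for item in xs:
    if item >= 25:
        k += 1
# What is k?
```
Trace:
  k=0
  k=0, item=21
  k=0, item=17
  k=0, item=5
  k=1, item=30
  k=1, item=2
  k=1, item=13
  k=1, item=20
  k=1, item=14
  k=1, item=8

Final answer: 1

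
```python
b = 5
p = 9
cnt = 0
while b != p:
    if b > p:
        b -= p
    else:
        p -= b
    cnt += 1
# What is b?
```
Trace:
  b=5
  b=5, p=9
  b=5, p=9, cnt=0
  b=5, p=4, cnt=1
  b=1, p=4, cnt=2
  b=1, p=3, cnt=3
  b=1, p=2, cnt=4
  b=1, p=1, cnt=5

Final answer: 1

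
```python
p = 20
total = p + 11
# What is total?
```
Trace:
  p=20
  p=20, total=31

Final answer: 31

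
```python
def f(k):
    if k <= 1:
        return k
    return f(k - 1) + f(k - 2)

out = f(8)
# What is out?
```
Call trace (a repeated sub-call is expanded the first time; later identical calls just restate its return value):
f(k=8)
  f(k=7)
    f(k=6)
      f(k=5)
        f(k=4)
          f(k=3)
            f(k=2)
              f(k=1)
              -> return 1
              f(k=0)
              -> return 0
            -> return 1
            f(k=1)
            -> return 1
          -> return 2
          f(k=2) -> return 1  (same call as traced above)
        -> return 3
        f(k=3) -> return 2  (same call as traced above)
      -> return 5
      f(k=4) -> return 3  (same call as traced above)
    -> return 8
    f(k=5) -> return 5  (same call as traced above)
  -> return 13
  f(k=6) -> return 8  (same call as traced above)
-> return 21

Final answer: 21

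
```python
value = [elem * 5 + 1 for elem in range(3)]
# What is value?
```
Trace:
  elem=0
  elem=1
  elem=2
  value=[1, 6, 11]

Final answer: [1, 6, 11]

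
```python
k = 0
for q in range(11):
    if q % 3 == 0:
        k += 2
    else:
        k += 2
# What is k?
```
Trace:
  k=0
  k=2, q=0
  k=4, q=1
  k=6, q=2
  k=8, q=3
  k=10, q=4
  k=12, q=5
  k=14, q=6
  k=16, q=7
  k=18, q=8
  k=20, q=9
  k=22, q=10

Final answer: 22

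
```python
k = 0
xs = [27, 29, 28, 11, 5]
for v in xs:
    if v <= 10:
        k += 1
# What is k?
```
Trace:
  k=0
  k=0, v=27
  k=0, v=29
  k=0, v=28
  k=0, v=11
  k=1, v=5

Final answer: 1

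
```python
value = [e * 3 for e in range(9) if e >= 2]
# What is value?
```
Trace:
  e=0
  e=1
  e=2
  e=3
  e=4
  e=5
  e=6
  e=7
  e=8
  value=[6, 9, 12, 15, 18, 21, 24]

Final answer: [6, 9, 12, 15, 18, 21, 24]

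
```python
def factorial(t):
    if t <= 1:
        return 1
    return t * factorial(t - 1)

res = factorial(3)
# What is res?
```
Call trace:
factorial(t=3)
  factorial(t=2)
    factorial(t=1)
    -> return 1
  -> return 2
-> return 6

Final answer: 6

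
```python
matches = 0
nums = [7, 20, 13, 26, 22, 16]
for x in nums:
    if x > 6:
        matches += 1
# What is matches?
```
Trace:
  matches=0
  matches=1, x=7
  matches=2, x=20
  matches=3, x=13
  matches=4, x=26
  matches=5, x=22
  matches=6, x=16

Final answer: 6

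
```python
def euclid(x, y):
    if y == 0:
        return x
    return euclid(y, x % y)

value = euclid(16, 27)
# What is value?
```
Call trace:
euclid(x=16, y=27)
  euclid(x=27, y=16)
    euclid(x=16, y=11)
      euclid(x=11, y=5)
        euclid(x=5, y=1)
          euclid(x=1, y=0)
          -> return 1
        -> return 1
      -> return 1
    -> return 1
  -> return 1
-> return 1

Final answer: 1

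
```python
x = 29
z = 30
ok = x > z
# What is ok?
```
Trace:
  x=29
  x=29, z=30
  x=29, z=30, ok=False

Final answer: False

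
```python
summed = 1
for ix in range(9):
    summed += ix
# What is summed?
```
Trace:
  summed=1
  summed=1, ix=0
  summed=2, ix=1
  summed=4, ix=2
  summed=7, ix=3
  summed=11, ix=4
  summed=16, ix=5
  summed=22, ix=6
  summed=29, ix=7
  summed=37, ix=8

Final answer: 37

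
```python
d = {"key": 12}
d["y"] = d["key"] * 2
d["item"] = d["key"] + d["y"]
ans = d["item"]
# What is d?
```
Trace:
  d={'key': 12}
  d={'key': 12, 'y': 24}
  d={'key': 12, 'y': 24, 'item': 36}
  d={'key': 12, 'y': 24, 'item': 36}, ans=36

Final answer: {'key': 12, 'y': 24, 'item': 36}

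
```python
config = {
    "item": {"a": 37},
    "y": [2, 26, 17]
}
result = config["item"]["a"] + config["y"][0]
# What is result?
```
Trace:
  config={'item': {'a': 37}, 'y': [2, 26, 17]}
  config={'item': {'a': 37}, 'y': [2, 26, 17]}, result=39

Final answer: 39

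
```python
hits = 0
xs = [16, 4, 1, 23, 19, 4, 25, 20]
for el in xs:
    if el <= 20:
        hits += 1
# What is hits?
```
Trace:
  hits=0
  hits=1, el=16
  hits=2, el=4
  hits=3, el=1
  hits=3, el=23
  hits=4, el=19
  hits=5, el=4
  hits=5, el=25
  hits=6, el=20

Final answer: 6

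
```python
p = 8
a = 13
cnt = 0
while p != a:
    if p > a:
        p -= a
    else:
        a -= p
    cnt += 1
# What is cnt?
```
Trace:
  p=8
  p=8, a=13
  p=8, a=13, cnt=0
  p=8, a=5, cnt=1
  p=3, a=5, cnt=2
  p=3, a=2, cnt=3
  p=1, a=2, cnt=4
  p=1, a=1, cnt=5

Final answer: 5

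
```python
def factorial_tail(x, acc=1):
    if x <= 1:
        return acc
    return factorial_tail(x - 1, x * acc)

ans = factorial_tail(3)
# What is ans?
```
Call trace:
factorial_tail(x=3, acc=1)
  factorial_tail(x=2, acc=3)
    factorial_tail(x=1, acc=6)
    -> return 6
  -> return 6
-> return 6

Final answer: 6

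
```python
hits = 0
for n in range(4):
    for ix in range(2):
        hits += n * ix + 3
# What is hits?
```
Trace:
  hits=0
  hits=3, n=0, ix=0
  hits=6, n=0, ix=1
  hits=9, n=1, ix=0
  hits=13, n=1, ix=1
  hits=16, n=2, ix=0
  hits=21, n=2, ix=1
  hits=24, n=3, ix=0
  hits=30, n=3, ix=1

Final answer: 30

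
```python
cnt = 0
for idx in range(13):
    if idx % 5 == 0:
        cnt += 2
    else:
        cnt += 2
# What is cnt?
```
Trace:
  cnt=0
  cnt=2, idx=0
  cnt=4, idx=1
  cnt=6, idx=2
  cnt=8, idx=3
  cnt=10, idx=4
  cnt=12, idx=5
  cnt=14, idx=6
  cnt=16, idx=7
  cnt=18, idx=8
  cnt=20, idx=9
  cnt=22, idx=10
  cnt=24, idx=11
  cnt=26, idx=12

Final answer: 26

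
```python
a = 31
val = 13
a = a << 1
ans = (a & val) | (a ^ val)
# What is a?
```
Trace:
  a=31
  a=31, val=13
  a=62, val=13
  a=62, val=13, ans=63

Final answer: 62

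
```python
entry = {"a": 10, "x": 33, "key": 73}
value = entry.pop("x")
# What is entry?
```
Trace:
  entry={'a': 10, 'x': 33, 'key': 73}
  entry={'a': 10, 'key': 73}, value=33

Final answer: {'a': 10, 'key': 73}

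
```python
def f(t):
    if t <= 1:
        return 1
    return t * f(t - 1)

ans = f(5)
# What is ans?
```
Call trace:
f(t=5)
  f(t=4)
    f(t=3)
      f(t=2)
        f(t=1)
        -> return 1
      -> return 2
    -> return 6
  -> return 24
-> return 120

Final answer: 120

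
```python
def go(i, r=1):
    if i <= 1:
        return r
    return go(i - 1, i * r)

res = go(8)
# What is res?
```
Call trace:
go(i=8, r=1)
  go(i=7, r=8)
    go(i=6, r=56)
      go(i=5, r=336)
        go(i=4, r=1680)
          go(i=3, r=6720)
            go(i=2, r=20160)
              go(i=1, r=40320)
              -> return 40320
            -> return 40320
          -> return 40320
        -> return 40320
      -> return 40320
    -> return 40320
  -> return 40320
-> return 40320

Final answer: 40320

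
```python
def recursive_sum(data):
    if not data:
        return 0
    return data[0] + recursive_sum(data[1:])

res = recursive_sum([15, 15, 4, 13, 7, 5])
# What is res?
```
Call trace:
recursive_sum(data=[15, 15, 4, 13, 7, 5])
  recursive_sum(data=[15, 4, 13, 7, 5])
    recursive_sum(data=[4, 13, 7, 5])
      recursive_sum(data=[13, 7, 5])
        recursive_sum(data=[7, 5])
          recursive_sum(data=[5])
            recursive_sum(data=[])
            -> return 0
          -> return 5
        -> return 12
      -> return 25
    -> return 29
  -> return 44
-> return 59

Final answer: 59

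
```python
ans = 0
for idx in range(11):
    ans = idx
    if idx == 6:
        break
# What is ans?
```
Trace:
  ans=0
  ans=0, idx=0
  ans=1, idx=1
  ans=2, idx=2
  ans=3, idx=3
  ans=4, idx=4
  ans=5, idx=5
  ans=6, idx=6

Final answer: 6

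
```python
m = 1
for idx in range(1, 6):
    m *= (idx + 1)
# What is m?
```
Trace:
  m=1
  m=2, idx=1
  m=6, idx=2
  m=24, idx=3
  m=120, idx=4
  m=720, idx=5

Final answer: 720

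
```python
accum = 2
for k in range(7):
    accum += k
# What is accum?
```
Trace:
  accum=2
  accum=2, k=0
  accum=3, k=1
  accum=5, k=2
  accum=8, k=3
  accum=12, k=4
  accum=17, k=5
  accum=23, k=6

Final answer: 23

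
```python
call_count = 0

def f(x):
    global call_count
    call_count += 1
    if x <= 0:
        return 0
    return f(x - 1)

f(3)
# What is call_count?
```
Call trace:
f(x=3)
  f(x=2)
    f(x=1)
      f(x=0)
      -> return 0
    -> return 0
  -> return 0
-> return 0

call_count is incremented once per call. f is entered once for each x = 3, 2, 1, 0 (the x <= 0 call returns without recursing), i.e. 3 + 1 calls.
call_count = 4

Final answer: 4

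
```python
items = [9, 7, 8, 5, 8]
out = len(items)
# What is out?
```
Trace:
  items=[9, 7, 8, 5, 8]
  items=[9, 7, 8, 5, 8], out=5

Final answer: 5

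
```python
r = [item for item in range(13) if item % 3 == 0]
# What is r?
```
Trace:
  item=0
  item=1
  item=2
  item=3
  item=4
  item=5
  item=6
  item=7
  item=8
  item=9
  item=10
  item=11
  item=12
  r=[0, 3, 6, 9, 12]

Final answer: [0, 3, 6, 9, 12]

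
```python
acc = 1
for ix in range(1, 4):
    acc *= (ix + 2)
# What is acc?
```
Trace:
  acc=1
  acc=3, ix=1
  acc=12, ix=2
  acc=60, ix=3

Final answer: 60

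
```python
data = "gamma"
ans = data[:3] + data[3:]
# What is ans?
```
Trace:
  data='gamma'
  data='gamma', ans='gamma'

Final answer: 'gamma'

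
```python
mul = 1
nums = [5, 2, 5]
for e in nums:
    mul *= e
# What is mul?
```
Trace:
  mul=1
  mul=5, e=5
  mul=10, e=2
  mul=50, e=5

Final answer: 50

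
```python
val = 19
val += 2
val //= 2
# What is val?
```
Trace:
  val=19
  val=21
  val=10

Final answer: 10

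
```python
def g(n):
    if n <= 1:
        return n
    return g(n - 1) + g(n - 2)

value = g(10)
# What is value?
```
Call trace (a repeated sub-call is expanded the first time; later identical calls just restate its return value):
g(n=10)
  g(n=9)
    g(n=8)
      g(n=7)
        g(n=6)
          g(n=5)
            g(n=4)
              g(n=3)
                g(n=2)
                  g(n=1)
                  -> return 1
                  g(n=0)
                  -> return 0
                -> return 1
                g(n=1)
                -> return 1
              -> return 2
              g(n=2) -> return 1  (same call as traced above)
            -> return 3
            g(n=3) -> return 2  (same call as traced above)
          -> return 5
          g(n=4) -> return 3  (same call as traced above)
        -> return 8
        g(n=5) -> return 5  (same call as traced above)
      -> return 13
      g(n=6) -> return 8  (same call as traced above)
    -> return 21
    g(n=7) -> return 13  (same call as traced above)
  -> return 34
  g(n=8) -> return 21  (same call as traced above)
-> return 55

Final answer: 55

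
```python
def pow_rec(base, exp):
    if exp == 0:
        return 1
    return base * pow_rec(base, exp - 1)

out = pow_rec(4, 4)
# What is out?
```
Call trace:
pow_rec(base=4, exp=4)
  pow_rec(base=4, exp=3)
    pow_rec(base=4, exp=2)
      pow_rec(base=4, exp=1)
        pow_rec(base=4, exp=0)
        -> return 1
      -> return 4
    -> return 16
  -> return 64
-> return 256

Final answer: 256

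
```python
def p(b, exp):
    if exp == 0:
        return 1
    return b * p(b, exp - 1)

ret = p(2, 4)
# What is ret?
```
Call trace:
p(b=2, exp=4)
  p(b=2, exp=3)
    p(b=2, exp=2)
      p(b=2, exp=1)
        p(b=2, exp=0)
        -> return 1
      -> return 2
    -> return 4
  -> return 8
-> return 16

Final answer: 16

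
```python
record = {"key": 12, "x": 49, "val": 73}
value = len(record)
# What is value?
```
Trace:
  record={'key': 12, 'x': 49, 'val': 73}
  record={'key': 12, 'x': 49, 'val': 73}, value=3

Final answer: 3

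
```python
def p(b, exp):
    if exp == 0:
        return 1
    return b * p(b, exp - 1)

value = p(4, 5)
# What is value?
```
Call trace:
p(b=4, exp=5)
  p(b=4, exp=4)
    p(b=4, exp=3)
      p(b=4, exp=2)
        p(b=4, exp=1)
          p(b=4, exp=0)
          -> return 1
        -> return 4
      -> return 16
    -> return 64
  -> return 256
-> return 1024

Final answer: 1024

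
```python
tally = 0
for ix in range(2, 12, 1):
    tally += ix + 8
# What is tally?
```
Trace:
  tally=0
  tally=10, ix=2
  tally=21, ix=3
  tally=33, ix=4
  tally=46, ix=5
  tally=60, ix=6
  tally=75, ix=7
  tally=91, ix=8
  tally=108, ix=9
  tally=126, ix=10
  tally=145, ix=11

Final answer: 145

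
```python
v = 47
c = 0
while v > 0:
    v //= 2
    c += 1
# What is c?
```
Trace:
  v=47
  v=47, c=0
  v=23, c=1
  v=11, c=2
  v=5, c=3
  v=2, c=4
  v=1, c=5
  v=0, c=6

Final answer: 6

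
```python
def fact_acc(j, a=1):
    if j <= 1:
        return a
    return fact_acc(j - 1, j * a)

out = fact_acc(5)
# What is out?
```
Call trace:
fact_acc(j=5, a=1)
  fact_acc(j=4, a=5)
    fact_acc(j=3, a=20)
      fact_acc(j=2, a=60)
        fact_acc(j=1, a=120)
        -> return 120
      -> return 120
    -> return 120
  -> return 120
-> return 120

Final answer: 120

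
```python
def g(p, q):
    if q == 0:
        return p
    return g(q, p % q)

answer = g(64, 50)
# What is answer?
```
Call trace:
g(p=64, q=50)
  g(p=50, q=14)
    g(p=14, q=8)
      g(p=8, q=6)
        g(p=6, q=2)
          g(p=2, q=0)
          -> return 2
        -> return 2
      -> return 2
    -> return 2
  -> return 2
-> return 2

Final answer: 2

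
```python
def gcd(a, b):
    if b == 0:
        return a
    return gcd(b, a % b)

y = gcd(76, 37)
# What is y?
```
Call trace:
gcd(a=76, b=37)
  gcd(a=37, b=2)
    gcd(a=2, b=1)
      gcd(a=1, b=0)
      -> return 1
    -> return 1
  -> return 1
-> return 1

Final answer: 1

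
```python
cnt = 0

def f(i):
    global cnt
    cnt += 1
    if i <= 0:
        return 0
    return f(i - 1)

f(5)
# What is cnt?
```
Call trace:
f(i=5)
  f(i=4)
    f(i=3)
      f(i=2)
        f(i=1)
          f(i=0)
          -> return 0
        -> return 0
      -> return 0
    -> return 0
  -> return 0
-> return 0

cnt is incremented once per call. f is entered once for each i = 5, 4, 3, 2, 1, 0 (the i <= 0 call returns without recursing), i.e. 5 + 1 calls.
cnt = 6

Final answer: 6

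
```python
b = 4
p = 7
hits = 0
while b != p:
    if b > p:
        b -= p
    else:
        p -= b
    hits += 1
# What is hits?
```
Trace:
  b=4
  b=4, p=7
  b=4, p=7, hits=0
  b=4, p=3, hits=1
  b=1, p=3, hits=2
  b=1, p=2, hits=3
  b=1, p=1, hits=4

Final answer: 4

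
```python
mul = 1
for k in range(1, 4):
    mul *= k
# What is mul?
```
Trace:
  mul=1
  mul=1, k=1
  mul=2, k=2
  mul=6, k=3

Final answer: 6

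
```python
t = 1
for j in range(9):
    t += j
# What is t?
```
Trace:
  t=1
  t=1, j=0
  t=2, j=1
  t=4, j=2
  t=7, j=3
  t=11, j=4
  t=16, j=5
  t=22, j=6
  t=29, j=7
  t=37, j=8

Final answer: 37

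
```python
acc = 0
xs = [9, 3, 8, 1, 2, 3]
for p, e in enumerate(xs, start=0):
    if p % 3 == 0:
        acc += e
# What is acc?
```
Trace:
  acc=0
  acc=9, p=0, e=9
  acc=9, p=1, e=3
  acc=9, p=2, e=8
  acc=10, p=3, e=1
  acc=10, p=4, e=2
  acc=10, p=5, e=3

Final answer: 10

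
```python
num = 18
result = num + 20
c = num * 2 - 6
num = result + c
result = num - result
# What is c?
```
Trace:
  num=18
  num=18, result=38
  num=18, result=38, c=30
  num=68, result=38, c=30
  num=68, result=30, c=30

Final answer: 30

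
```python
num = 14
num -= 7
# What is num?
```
Trace:
  num=14
  num=7

Final answer: 7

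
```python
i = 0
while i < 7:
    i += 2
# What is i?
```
Trace:
  i=0
  i=2
  i=4
  i=6
  i=8

Final answer: 8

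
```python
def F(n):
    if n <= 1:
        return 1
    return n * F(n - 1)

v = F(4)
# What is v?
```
Call trace:
F(n=4)
  F(n=3)
    F(n=2)
      F(n=1)
      -> return 1
    -> return 2
  -> return 6
-> return 24

Final answer: 24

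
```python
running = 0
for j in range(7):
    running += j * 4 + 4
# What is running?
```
Trace:
  running=0
  running=4, j=0
  running=12, j=1
  running=24, j=2
  running=40, j=3
  running=60, j=4
  running=84, j=5
  running=112, j=6

Final answer: 112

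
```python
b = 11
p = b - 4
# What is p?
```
Trace:
  b=11
  b=11, p=7

Final answer: 7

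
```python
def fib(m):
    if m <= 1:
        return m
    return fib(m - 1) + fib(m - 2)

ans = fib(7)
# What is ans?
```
Call trace (a repeated sub-call is expanded the first time; later identical calls just restate its return value):
fib(m=7)
  fib(m=6)
    fib(m=5)
      fib(m=4)
        fib(m=3)
          fib(m=2)
            fib(m=1)
            -> return 1
            fib(m=0)
            -> return 0
          -> return 1
          fib(m=1)
          -> return 1
        -> return 2
        fib(m=2) -> return 1  (same call as traced above)
      -> return 3
      fib(m=3) -> return 2  (same call as traced above)
    -> return 5
    fib(m=4) -> return 3  (same call as traced above)
  -> return 8
  fib(m=5) -> return 5  (same call as traced above)
-> return 13

Final answer: 13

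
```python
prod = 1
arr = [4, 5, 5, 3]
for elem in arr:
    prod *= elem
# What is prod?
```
Trace:
  prod=1
  prod=4, elem=4
  prod=20, elem=5
  prod=100, elem=5
  prod=300, elem=3

Final answer: 300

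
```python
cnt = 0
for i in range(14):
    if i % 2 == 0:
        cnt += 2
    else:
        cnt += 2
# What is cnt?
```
Trace:
  cnt=0
  cnt=2, i=0
  cnt=4, i=1
  cnt=6, i=2
  cnt=8, i=3
  cnt=10, i=4
  cnt=12, i=5
  cnt=14, i=6
  cnt=16, i=7
  cnt=18, i=8
  cnt=20, i=9
  cnt=22, i=10
  cnt=24, i=11
  cnt=26, i=12
  cnt=28, i=13

Final answer: 28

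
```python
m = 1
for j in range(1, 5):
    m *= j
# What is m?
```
Trace:
  m=1
  m=1, j=1
  m=2, j=2
  m=6, j=3
  m=24, j=4

Final answer: 24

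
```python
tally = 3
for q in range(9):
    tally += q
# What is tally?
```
Trace:
  tally=3
  tally=3, q=0
  tally=4, q=1
  tally=6, q=2
  tally=9, q=3
  tally=13, q=4
  tally=18, q=5
  tally=24, q=6
  tally=31, q=7
  tally=39, q=8

Final answer: 39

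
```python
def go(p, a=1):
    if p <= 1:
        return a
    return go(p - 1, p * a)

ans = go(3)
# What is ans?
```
Call trace:
go(p=3, a=1)
  go(p=2, a=3)
    go(p=1, a=6)
    -> return 6
  -> return 6
-> return 6

Final answer: 6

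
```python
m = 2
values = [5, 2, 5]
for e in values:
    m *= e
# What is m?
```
Trace:
  m=2
  m=10, e=5
  m=20, e=2
  m=100, e=5

Final answer: 100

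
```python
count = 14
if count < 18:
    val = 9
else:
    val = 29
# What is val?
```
Trace:
  count=14
  count=14, val=9

Final answer: 9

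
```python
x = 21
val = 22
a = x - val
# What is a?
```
Trace:
  x=21
  x=21, val=22
  x=21, val=22, a=-1

Final answer: -1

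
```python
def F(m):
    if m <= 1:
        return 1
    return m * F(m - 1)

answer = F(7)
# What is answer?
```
Call trace:
F(m=7)
  F(m=6)
    F(m=5)
      F(m=4)
        F(m=3)
          F(m=2)
            F(m=1)
            -> return 1
          -> return 2
        -> return 6
      -> return 24
    -> return 120
  -> return 720
-> return 5040

Final answer: 5040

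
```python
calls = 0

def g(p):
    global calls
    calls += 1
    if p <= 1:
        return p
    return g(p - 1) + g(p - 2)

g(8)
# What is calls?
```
Call trace (a repeated sub-call is expanded the first time; later identical calls just restate its return value):
g(p=8)
  g(p=7)
    g(p=6)
      g(p=5)
        g(p=4)
          g(p=3)
            g(p=2)
              g(p=1)
              -> return 1
              g(p=0)
              -> return 0
            -> return 1
            g(p=1)
            -> return 1
          -> return 2
          g(p=2) -> return 1  (same call as traced above)
        -> return 3
        g(p=3) -> return 2  (same call as traced above)
      -> return 5
      g(p=4) -> return 3  (same call as traced above)
    -> return 8
    g(p=5) -> return 5  (same call as traced above)
  -> return 13
  g(p=6) -> return 8  (same call as traced above)
-> return 21

calls is incremented once per call, so count the calls in each subtree. Let C(p) = number of calls made by g(p).
C(0) = C(1) = 1 (base case, no recursion); C(p) = 1 + C(p - 1) + C(p - 2) otherwise.
C(2) = 1 + C(1) + C(0) = 1 + 1 + 1 = 3
C(3) = 1 + C(2) + C(1) = 1 + 3 + 1 = 5
C(4) = 1 + C(3) + C(2) = 1 + 5 + 3 = 9
C(5) = 1 + C(4) + C(3) = 1 + 9 + 5 = 15
C(6) = 1 + C(5) + C(4) = 1 + 15 + 9 = 25
C(7) = 1 + C(6) + C(5) = 1 + 25 + 15 = 41
C(8) = 1 + C(7) + C(6) = 1 + 41 + 25 = 67
calls = C(8) = 67

Final answer: 67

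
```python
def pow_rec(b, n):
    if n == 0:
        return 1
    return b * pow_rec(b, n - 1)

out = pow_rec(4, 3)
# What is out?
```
Call trace:
pow_rec(b=4, n=3)
  pow_rec(b=4, n=2)
    pow_rec(b=4, n=1)
      pow_rec(b=4, n=0)
      -> return 1
    -> return 4
  -> return 16
-> return 64

Final answer: 64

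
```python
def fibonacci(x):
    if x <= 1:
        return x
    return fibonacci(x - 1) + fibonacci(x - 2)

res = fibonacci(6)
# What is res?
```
Call trace (a repeated sub-call is expanded the first time; later identical calls just restate its return value):
fibonacci(x=6)
  fibonacci(x=5)
    fibonacci(x=4)
      fibonacci(x=3)
        fibonacci(x=2)
          fibonacci(x=1)
          -> return 1
          fibonacci(x=0)
          -> return 0
        -> return 1
        fibonacci(x=1)
        -> return 1
      -> return 2
      fibonacci(x=2) -> return 1  (same call as traced above)
    -> return 3
    fibonacci(x=3) -> return 2  (same call as traced above)
  -> return 5
  fibonacci(x=4) -> return 3  (same call as traced above)
-> return 8

Final answer: 8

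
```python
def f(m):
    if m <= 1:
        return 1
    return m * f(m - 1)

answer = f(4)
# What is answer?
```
Call trace:
f(m=4)
  f(m=3)
    f(m=2)
      f(m=1)
      -> return 1
    -> return 2
  -> return 6
-> return 24

Final answer: 24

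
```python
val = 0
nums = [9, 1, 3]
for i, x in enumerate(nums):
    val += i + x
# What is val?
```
Trace:
  val=0
  val=9, i=0, x=9
  val=11, i=1, x=1
  val=16, i=2, x=3

Final answer: 16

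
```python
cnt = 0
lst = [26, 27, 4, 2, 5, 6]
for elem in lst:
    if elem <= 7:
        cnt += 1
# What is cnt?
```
Trace:
  cnt=0
  cnt=0, elem=26
  cnt=0, elem=27
  cnt=1, elem=4
  cnt=2, elem=2
  cnt=3, elem=5
  cnt=4, elem=6

Final answer: 4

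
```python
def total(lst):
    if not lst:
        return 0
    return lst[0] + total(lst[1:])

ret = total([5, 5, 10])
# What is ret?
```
Call trace:
total(lst=[5, 5, 10])
  total(lst=[5, 10])
    total(lst=[10])
      total(lst=[])
      -> return 0
    -> return 10
  -> return 15
-> return 20

Final answer: 20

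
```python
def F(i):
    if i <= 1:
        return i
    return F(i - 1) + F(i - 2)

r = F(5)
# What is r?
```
Call trace (a repeated sub-call is expanded the first time; later identical calls just restate its return value):
F(i=5)
  F(i=4)
    F(i=3)
      F(i=2)
        F(i=1)
        -> return 1
        F(i=0)
        -> return 0
      -> return 1
      F(i=1)
      -> return 1
    -> return 2
    F(i=2) -> return 1  (same call as traced above)
  -> return 3
  F(i=3) -> return 2  (same call as traced above)
-> return 5

Final answer: 5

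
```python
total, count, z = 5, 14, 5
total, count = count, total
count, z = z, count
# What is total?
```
Trace:
  total=5, count=14, z=5
  total=14, count=5, z=5
  total=14, count=5, z=5

Final answer: 14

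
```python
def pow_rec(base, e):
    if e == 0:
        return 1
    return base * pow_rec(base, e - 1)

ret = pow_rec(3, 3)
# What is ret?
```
Call trace:
pow_rec(base=3, e=3)
  pow_rec(base=3, e=2)
    pow_rec(base=3, e=1)
      pow_rec(base=3, e=0)
      -> return 1
    -> return 3
  -> return 9
-> return 27

Final answer: 27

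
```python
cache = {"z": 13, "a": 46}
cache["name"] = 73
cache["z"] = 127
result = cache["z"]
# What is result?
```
Trace:
  cache={'z': 13, 'a': 46}
  cache={'z': 13, 'a': 46, 'name': 73}
  cache={'z': 127, 'a': 46, 'name': 73}
  cache={'z': 127, 'a': 46, 'name': 73}, result=127

Final answer: 127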